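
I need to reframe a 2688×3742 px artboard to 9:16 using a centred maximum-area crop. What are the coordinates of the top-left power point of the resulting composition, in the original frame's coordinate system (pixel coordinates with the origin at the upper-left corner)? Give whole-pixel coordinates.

2688/3742 > 9/16, so the 9:16 crop keeps the full height 3742 and trims width to 3742 × 9/16 = 2104.88 px.
Left offset = (2688 − 2104.88)/2 = 291.56 px; top offset = 0.
Top-left is one-third across and one-third down within the crop:
x = 291.56 + 1 × 2104.88/3 ≈ 993; y = 0.00 + 1 × 3742.00/3 ≈ 1247.

(993, 1247)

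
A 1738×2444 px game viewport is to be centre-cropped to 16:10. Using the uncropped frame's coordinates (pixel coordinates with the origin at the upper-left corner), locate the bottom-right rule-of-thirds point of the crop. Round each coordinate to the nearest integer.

(1159, 1403)

1738/2444 < 16/10, so the 16:10 crop keeps the full width 1738 and trims height to 1738 × 10/16 = 1086.25 px.
Top offset = (2444 − 1086.25)/2 = 678.88 px; left offset = 0.
Bottom-right is two-thirds across and two-thirds down within the crop:
x = 0.00 + 2 × 1738.00/3 ≈ 1159; y = 678.88 + 2 × 1086.25/3 ≈ 1403.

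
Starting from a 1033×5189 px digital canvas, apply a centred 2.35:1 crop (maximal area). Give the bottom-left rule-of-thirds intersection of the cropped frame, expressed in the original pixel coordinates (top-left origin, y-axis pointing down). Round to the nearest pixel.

(344, 2668)

1033/5189 < 2.35/1, so the 2.35:1 crop keeps the full width 1033 and trims height to 1033 × 1/2.35 = 439.57 px.
Top offset = (5189 − 439.57)/2 = 2374.71 px; left offset = 0.
Bottom-left is one-third across and two-thirds down within the crop:
x = 0.00 + 1 × 1033.00/3 ≈ 344; y = 2374.71 + 2 × 439.57/3 ≈ 2668.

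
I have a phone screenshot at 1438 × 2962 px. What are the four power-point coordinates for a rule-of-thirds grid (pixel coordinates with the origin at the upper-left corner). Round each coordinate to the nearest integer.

One third of 1438 is 479.33; one third of 2962 is 987.33.
Vertical third lines at x = 479 and x = 959; horizontal third lines at y = 987 and y = 1975.

(479, 987), (959, 987), (479, 1975), (959, 1975)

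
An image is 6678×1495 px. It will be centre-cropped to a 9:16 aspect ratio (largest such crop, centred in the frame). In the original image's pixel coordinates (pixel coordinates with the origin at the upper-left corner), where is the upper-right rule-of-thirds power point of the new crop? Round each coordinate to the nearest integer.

(3479, 498)

6678/1495 > 9/16, so the 9:16 crop keeps the full height 1495 and trims width to 1495 × 9/16 = 840.94 px.
Left offset = (6678 − 840.94)/2 = 2918.53 px; top offset = 0.
Upper-right is two-thirds across and one-third down within the crop:
x = 2918.53 + 2 × 840.94/3 ≈ 3479; y = 0.00 + 1 × 1495.00/3 ≈ 498.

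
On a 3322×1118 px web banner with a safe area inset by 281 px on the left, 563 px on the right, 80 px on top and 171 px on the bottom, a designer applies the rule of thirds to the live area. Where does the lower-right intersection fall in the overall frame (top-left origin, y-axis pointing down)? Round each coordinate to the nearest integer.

(1933, 658)

Content width = 3322 − 281 − 563 = 2478 px; content height = 1118 − 80 − 171 = 867 px.
Lower-right is two-thirds across and two-thirds down within the live area.
x = 281 + 2 × 2478/3 = 281 + 1652.00 ≈ 1933
y = 80 + 2 × 867/3 = 80 + 578.00 ≈ 658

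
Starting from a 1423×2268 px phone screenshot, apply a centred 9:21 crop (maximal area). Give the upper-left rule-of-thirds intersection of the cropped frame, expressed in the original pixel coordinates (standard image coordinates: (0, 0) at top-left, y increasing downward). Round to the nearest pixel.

(550, 756)

1423/2268 > 9/21, so the 9:21 crop keeps the full height 2268 and trims width to 2268 × 9/21 = 972.00 px.
Left offset = (1423 − 972.00)/2 = 225.50 px; top offset = 0.
Upper-left is one-third across and one-third down within the crop:
x = 225.50 + 1 × 972.00/3 ≈ 550; y = 0.00 + 1 × 2268.00/3 ≈ 756.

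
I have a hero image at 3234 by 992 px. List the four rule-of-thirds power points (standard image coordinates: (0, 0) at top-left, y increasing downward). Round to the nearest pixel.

(1078, 331), (2156, 331), (1078, 661), (2156, 661)

One third of 3234 is 1078; one third of 992 is 330.67.
Vertical third lines at x = 1078 and x = 2156; horizontal third lines at y = 331 and y = 661.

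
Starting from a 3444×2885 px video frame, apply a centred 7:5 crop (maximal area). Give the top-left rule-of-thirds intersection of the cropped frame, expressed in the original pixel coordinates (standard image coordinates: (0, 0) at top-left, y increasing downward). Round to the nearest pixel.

3444/2885 < 7/5, so the 7:5 crop keeps the full width 3444 and trims height to 3444 × 5/7 = 2460.00 px.
Top offset = (2885 − 2460.00)/2 = 212.50 px; left offset = 0.
Top-left is one-third across and one-third down within the crop:
x = 0.00 + 1 × 3444.00/3 ≈ 1148; y = 212.50 + 1 × 2460.00/3 ≈ 1033.

x = 1148 px, y = 1033 px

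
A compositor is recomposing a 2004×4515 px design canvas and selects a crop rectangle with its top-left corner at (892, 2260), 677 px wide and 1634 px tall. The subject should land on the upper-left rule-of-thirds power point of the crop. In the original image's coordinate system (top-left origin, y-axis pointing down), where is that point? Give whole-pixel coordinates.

One third of the crop width 677 is 225.67 px.
One third of the crop height 1634 is 544.67 px.
The upper-left point is one-third across and one-third down within the crop:
x = 892 + 1 × 225.67 ≈ 1118; y = 2260 + 1 × 544.67 ≈ 2805.

(1118, 2805)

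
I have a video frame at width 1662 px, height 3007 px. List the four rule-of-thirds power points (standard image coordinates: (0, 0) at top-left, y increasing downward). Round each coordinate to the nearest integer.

(554, 1002), (1108, 1002), (554, 2005), (1108, 2005)

One third of 1662 is 554; one third of 3007 is 1002.33.
Vertical third lines at x = 554 and x = 1108; horizontal third lines at y = 1002 and y = 2005.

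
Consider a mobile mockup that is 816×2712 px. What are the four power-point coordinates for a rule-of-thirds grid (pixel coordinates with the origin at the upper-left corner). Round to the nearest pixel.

(272, 904), (544, 904), (272, 1808), (544, 1808)

One third of 816 is 272; one third of 2712 is 904.
Vertical third lines at x = 272 and x = 544; horizontal third lines at y = 904 and y = 1808.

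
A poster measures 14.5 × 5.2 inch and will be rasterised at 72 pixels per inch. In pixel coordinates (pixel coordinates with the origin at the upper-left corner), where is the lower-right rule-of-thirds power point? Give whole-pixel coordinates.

(696, 250)

In pixels the canvas is 14.5 × 72 = 1044 wide and 5.2 × 72 = 374.4 tall.
The lower-right point is two-thirds across and two-thirds down:
x = 2 × 1044/3 ≈ 696; y = 2 × 374.4/3 ≈ 250.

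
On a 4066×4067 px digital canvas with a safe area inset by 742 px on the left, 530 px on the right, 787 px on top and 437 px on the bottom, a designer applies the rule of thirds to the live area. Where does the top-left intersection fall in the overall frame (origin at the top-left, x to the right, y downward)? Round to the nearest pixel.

x = 1673 px, y = 1735 px

Content width = 4066 − 742 − 530 = 2794 px; content height = 4067 − 787 − 437 = 2843 px.
Top-left is one-third across and one-third down within the live area.
x = 742 + 1 × 2794/3 = 742 + 931.33 ≈ 1673
y = 787 + 1 × 2843/3 = 787 + 947.67 ≈ 1735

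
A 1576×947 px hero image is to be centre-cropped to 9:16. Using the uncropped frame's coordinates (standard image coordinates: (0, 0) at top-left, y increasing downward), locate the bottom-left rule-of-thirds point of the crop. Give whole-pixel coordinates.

x = 699 px, y = 631 px

1576/947 > 9/16, so the 9:16 crop keeps the full height 947 and trims width to 947 × 9/16 = 532.69 px.
Left offset = (1576 − 532.69)/2 = 521.66 px; top offset = 0.
Bottom-left is one-third across and two-thirds down within the crop:
x = 521.66 + 1 × 532.69/3 ≈ 699; y = 0.00 + 2 × 947.00/3 ≈ 631.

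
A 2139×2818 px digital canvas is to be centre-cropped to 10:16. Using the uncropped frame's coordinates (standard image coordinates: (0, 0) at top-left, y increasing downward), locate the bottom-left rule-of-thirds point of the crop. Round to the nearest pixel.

2139/2818 > 10/16, so the 10:16 crop keeps the full height 2818 and trims width to 2818 × 10/16 = 1761.25 px.
Left offset = (2139 − 1761.25)/2 = 188.88 px; top offset = 0.
Bottom-left is one-third across and two-thirds down within the crop:
x = 188.88 + 1 × 1761.25/3 ≈ 776; y = 0.00 + 2 × 2818.00/3 ≈ 1879.

x = 776 px, y = 1879 px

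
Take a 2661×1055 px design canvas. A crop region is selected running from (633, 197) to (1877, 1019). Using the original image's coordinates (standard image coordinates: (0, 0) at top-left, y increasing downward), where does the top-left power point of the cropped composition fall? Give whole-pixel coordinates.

x = 1048 px, y = 471 px

Crop width = 1877 − 633 = 1244 px; one third is 414.67 px.
Crop height = 1019 − 197 = 822 px; one third is 274.00 px.
The top-left point is one-third across and one-third down within the crop:
x = 633 + 1 × 414.67 ≈ 1048; y = 197 + 1 × 274.00 ≈ 471.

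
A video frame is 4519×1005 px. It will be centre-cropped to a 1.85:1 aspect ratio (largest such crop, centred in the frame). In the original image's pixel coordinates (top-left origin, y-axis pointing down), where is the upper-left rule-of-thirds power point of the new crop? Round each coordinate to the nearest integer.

(1950, 335)

4519/1005 > 1.85/1, so the 1.85:1 crop keeps the full height 1005 and trims width to 1005 × 1.85/1 = 1859.25 px.
Left offset = (4519 − 1859.25)/2 = 1329.88 px; top offset = 0.
Upper-left is one-third across and one-third down within the crop:
x = 1329.88 + 1 × 1859.25/3 ≈ 1950; y = 0.00 + 1 × 1005.00/3 ≈ 335.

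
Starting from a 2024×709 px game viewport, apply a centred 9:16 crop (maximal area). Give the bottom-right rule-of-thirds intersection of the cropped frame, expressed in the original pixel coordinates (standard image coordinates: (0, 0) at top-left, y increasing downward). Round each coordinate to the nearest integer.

x = 1078 px, y = 473 px

2024/709 > 9/16, so the 9:16 crop keeps the full height 709 and trims width to 709 × 9/16 = 398.81 px.
Left offset = (2024 − 398.81)/2 = 812.59 px; top offset = 0.
Bottom-right is two-thirds across and two-thirds down within the crop:
x = 812.59 + 2 × 398.81/3 ≈ 1078; y = 0.00 + 2 × 709.00/3 ≈ 473.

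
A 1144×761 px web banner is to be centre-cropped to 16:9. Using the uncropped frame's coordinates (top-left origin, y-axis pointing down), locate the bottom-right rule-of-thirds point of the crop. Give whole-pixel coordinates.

1144/761 < 16/9, so the 16:9 crop keeps the full width 1144 and trims height to 1144 × 9/16 = 643.50 px.
Top offset = (761 − 643.50)/2 = 58.75 px; left offset = 0.
Bottom-right is two-thirds across and two-thirds down within the crop:
x = 0.00 + 2 × 1144.00/3 ≈ 763; y = 58.75 + 2 × 643.50/3 ≈ 488.

x = 763 px, y = 488 px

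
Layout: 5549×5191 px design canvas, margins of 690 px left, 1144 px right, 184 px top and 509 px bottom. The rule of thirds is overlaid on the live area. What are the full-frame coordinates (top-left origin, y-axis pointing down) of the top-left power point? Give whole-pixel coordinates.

Content width = 5549 − 690 − 1144 = 3715 px; content height = 5191 − 184 − 509 = 4498 px.
Top-left is one-third across and one-third down within the live area.
x = 690 + 1 × 3715/3 = 690 + 1238.33 ≈ 1928
y = 184 + 1 × 4498/3 = 184 + 1499.33 ≈ 1683

(1928, 1683)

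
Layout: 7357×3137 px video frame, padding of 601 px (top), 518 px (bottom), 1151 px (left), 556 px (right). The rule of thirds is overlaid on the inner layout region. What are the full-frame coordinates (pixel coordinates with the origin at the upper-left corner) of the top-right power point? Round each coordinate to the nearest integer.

(4918, 1274)

Content width = 7357 − 1151 − 556 = 5650 px; content height = 3137 − 601 − 518 = 2018 px.
Top-right is two-thirds across and one-third down within the inner layout region.
x = 1151 + 2 × 5650/3 = 1151 + 3766.67 ≈ 4918
y = 601 + 1 × 2018/3 = 601 + 672.67 ≈ 1274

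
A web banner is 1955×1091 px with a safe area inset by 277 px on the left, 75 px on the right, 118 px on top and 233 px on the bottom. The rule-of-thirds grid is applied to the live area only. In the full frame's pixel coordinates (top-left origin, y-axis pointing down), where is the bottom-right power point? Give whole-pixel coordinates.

Content width = 1955 − 277 − 75 = 1603 px; content height = 1091 − 118 − 233 = 740 px.
Bottom-right is two-thirds across and two-thirds down within the live area.
x = 277 + 2 × 1603/3 = 277 + 1068.67 ≈ 1346
y = 118 + 2 × 740/3 = 118 + 493.33 ≈ 611

(1346, 611)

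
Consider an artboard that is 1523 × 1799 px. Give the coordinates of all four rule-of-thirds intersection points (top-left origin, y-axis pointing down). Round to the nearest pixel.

One third of 1523 is 507.67; one third of 1799 is 599.67.
Vertical third lines at x = 508 and x = 1015; horizontal third lines at y = 600 and y = 1199.

(508, 600), (1015, 600), (508, 1199), (1015, 1199)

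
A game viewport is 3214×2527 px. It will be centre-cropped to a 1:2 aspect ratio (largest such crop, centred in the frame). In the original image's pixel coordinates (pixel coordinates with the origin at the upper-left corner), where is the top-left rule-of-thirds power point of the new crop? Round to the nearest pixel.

(1396, 842)

3214/2527 > 1/2, so the 1:2 crop keeps the full height 2527 and trims width to 2527 × 1/2 = 1263.50 px.
Left offset = (3214 − 1263.50)/2 = 975.25 px; top offset = 0.
Top-left is one-third across and one-third down within the crop:
x = 975.25 + 1 × 1263.50/3 ≈ 1396; y = 0.00 + 1 × 2527.00/3 ≈ 842.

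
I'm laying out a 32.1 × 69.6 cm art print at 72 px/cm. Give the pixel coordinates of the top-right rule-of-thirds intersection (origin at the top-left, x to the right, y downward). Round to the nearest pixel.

x = 1541 px, y = 1670 px

In pixels the canvas is 32.1 × 72 = 2311.2 wide and 69.6 × 72 = 5011.2 tall.
The top-right point is two-thirds across and one-third down:
x = 2 × 2311.2/3 ≈ 1541; y = 1 × 5011.2/3 ≈ 1670.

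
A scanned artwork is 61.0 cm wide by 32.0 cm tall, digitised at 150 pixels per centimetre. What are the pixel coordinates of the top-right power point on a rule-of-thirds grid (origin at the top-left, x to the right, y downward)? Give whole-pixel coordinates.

x = 6100 px, y = 1600 px

In pixels the canvas is 61.0 × 150 = 9150 wide and 32.0 × 150 = 4800 tall.
The top-right point is two-thirds across and one-third down:
x = 2 × 9150/3 ≈ 6100; y = 1 × 4800/3 ≈ 1600.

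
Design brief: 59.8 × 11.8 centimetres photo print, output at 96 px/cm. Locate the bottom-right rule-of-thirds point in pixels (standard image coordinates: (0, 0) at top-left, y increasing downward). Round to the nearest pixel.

In pixels the canvas is 59.8 × 96 = 5740.8 wide and 11.8 × 96 = 1132.8 tall.
The bottom-right point is two-thirds across and two-thirds down:
x = 2 × 5740.8/3 ≈ 3827; y = 2 × 1132.8/3 ≈ 755.

(3827, 755)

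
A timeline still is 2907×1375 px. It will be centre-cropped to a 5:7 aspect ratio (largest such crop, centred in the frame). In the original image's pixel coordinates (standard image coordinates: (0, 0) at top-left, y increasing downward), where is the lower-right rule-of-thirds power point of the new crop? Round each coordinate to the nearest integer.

2907/1375 > 5/7, so the 5:7 crop keeps the full height 1375 and trims width to 1375 × 5/7 = 982.14 px.
Left offset = (2907 − 982.14)/2 = 962.43 px; top offset = 0.
Lower-right is two-thirds across and two-thirds down within the crop:
x = 962.43 + 2 × 982.14/3 ≈ 1617; y = 0.00 + 2 × 1375.00/3 ≈ 917.

x = 1617 px, y = 917 px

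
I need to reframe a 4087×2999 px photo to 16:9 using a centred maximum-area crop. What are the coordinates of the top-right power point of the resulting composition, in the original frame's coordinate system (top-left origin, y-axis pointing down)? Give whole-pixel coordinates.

4087/2999 < 16/9, so the 16:9 crop keeps the full width 4087 and trims height to 4087 × 9/16 = 2298.94 px.
Top offset = (2999 − 2298.94)/2 = 350.03 px; left offset = 0.
Top-right is two-thirds across and one-third down within the crop:
x = 0.00 + 2 × 4087.00/3 ≈ 2725; y = 350.03 + 1 × 2298.94/3 ≈ 1116.

x = 2725 px, y = 1116 px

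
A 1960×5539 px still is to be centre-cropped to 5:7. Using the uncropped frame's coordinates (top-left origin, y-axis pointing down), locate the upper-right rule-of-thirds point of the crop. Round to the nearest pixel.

1960/5539 < 5/7, so the 5:7 crop keeps the full width 1960 and trims height to 1960 × 7/5 = 2744.00 px.
Top offset = (5539 − 2744.00)/2 = 1397.50 px; left offset = 0.
Upper-right is two-thirds across and one-third down within the crop:
x = 0.00 + 2 × 1960.00/3 ≈ 1307; y = 1397.50 + 1 × 2744.00/3 ≈ 2312.

(1307, 2312)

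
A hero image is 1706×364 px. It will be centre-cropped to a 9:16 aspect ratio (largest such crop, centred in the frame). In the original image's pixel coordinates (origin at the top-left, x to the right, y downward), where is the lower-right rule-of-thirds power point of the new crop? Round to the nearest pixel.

1706/364 > 9/16, so the 9:16 crop keeps the full height 364 and trims width to 364 × 9/16 = 204.75 px.
Left offset = (1706 − 204.75)/2 = 750.62 px; top offset = 0.
Lower-right is two-thirds across and two-thirds down within the crop:
x = 750.62 + 2 × 204.75/3 ≈ 887; y = 0.00 + 2 × 364.00/3 ≈ 243.

x = 887 px, y = 243 px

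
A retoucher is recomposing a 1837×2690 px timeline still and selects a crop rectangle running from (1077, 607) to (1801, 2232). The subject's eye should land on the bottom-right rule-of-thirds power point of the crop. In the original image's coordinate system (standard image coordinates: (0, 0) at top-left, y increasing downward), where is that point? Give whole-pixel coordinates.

Crop width = 1801 − 1077 = 724 px; one third is 241.33 px.
Crop height = 2232 − 607 = 1625 px; one third is 541.67 px.
The bottom-right point is two-thirds across and two-thirds down within the crop:
x = 1077 + 2 × 241.33 ≈ 1560; y = 607 + 2 × 541.67 ≈ 1690.

x = 1560 px, y = 1690 px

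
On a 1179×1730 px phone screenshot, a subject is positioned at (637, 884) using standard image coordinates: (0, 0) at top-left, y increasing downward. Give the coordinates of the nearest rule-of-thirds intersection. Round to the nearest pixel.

x = 786 px, y = 1153 px

Third lines: x ∈ {393, 786}, y ∈ {577, 1153}.
637 is closer to x = 786; 884 is closer to y = 1153.
So the nearest intersection is the lower-right power point.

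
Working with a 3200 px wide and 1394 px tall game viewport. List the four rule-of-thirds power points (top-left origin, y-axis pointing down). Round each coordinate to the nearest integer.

(1067, 465), (2133, 465), (1067, 929), (2133, 929)

One third of 3200 is 1066.67; one third of 1394 is 464.67.
Vertical third lines at x = 1067 and x = 2133; horizontal third lines at y = 465 and y = 929.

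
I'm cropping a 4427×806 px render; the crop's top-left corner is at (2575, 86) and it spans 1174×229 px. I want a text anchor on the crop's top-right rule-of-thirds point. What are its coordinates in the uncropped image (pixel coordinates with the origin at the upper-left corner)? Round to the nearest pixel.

x = 3358 px, y = 162 px

One third of the crop width 1174 is 391.33 px.
One third of the crop height 229 is 76.33 px.
The top-right point is two-thirds across and one-third down within the crop:
x = 2575 + 2 × 391.33 ≈ 3358; y = 86 + 1 × 76.33 ≈ 162.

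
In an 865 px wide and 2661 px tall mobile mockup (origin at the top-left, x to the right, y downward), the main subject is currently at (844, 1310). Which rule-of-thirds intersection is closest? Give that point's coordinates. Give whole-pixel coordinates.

x = 577 px, y = 887 px

Third lines: x ∈ {288, 577}, y ∈ {887, 1774}.
844 is closer to x = 577; 1310 is closer to y = 887.
So the nearest intersection is the upper-right power point.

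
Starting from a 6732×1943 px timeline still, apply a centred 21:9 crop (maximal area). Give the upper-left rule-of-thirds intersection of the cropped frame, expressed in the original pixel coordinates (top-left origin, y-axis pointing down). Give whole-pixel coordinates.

x = 2610 px, y = 648 px

6732/1943 > 21/9, so the 21:9 crop keeps the full height 1943 and trims width to 1943 × 21/9 = 4533.67 px.
Left offset = (6732 − 4533.67)/2 = 1099.17 px; top offset = 0.
Upper-left is one-third across and one-third down within the crop:
x = 1099.17 + 1 × 4533.67/3 ≈ 2610; y = 0.00 + 1 × 1943.00/3 ≈ 648.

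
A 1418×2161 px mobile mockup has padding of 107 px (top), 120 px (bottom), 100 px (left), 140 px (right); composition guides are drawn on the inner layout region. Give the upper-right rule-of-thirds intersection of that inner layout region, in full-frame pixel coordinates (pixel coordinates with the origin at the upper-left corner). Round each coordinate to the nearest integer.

x = 885 px, y = 752 px

Content width = 1418 − 100 − 140 = 1178 px; content height = 2161 − 107 − 120 = 1934 px.
Upper-right is two-thirds across and one-third down within the inner layout region.
x = 100 + 2 × 1178/3 = 100 + 785.33 ≈ 885
y = 107 + 1 × 1934/3 = 107 + 644.67 ≈ 752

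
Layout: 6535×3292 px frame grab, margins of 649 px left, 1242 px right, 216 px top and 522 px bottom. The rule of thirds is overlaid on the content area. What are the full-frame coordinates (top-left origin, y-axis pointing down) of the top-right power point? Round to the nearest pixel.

Content width = 6535 − 649 − 1242 = 4644 px; content height = 3292 − 216 − 522 = 2554 px.
Top-right is two-thirds across and one-third down within the content area.
x = 649 + 2 × 4644/3 = 649 + 3096.00 ≈ 3745
y = 216 + 1 × 2554/3 = 216 + 851.33 ≈ 1067

x = 3745 px, y = 1067 px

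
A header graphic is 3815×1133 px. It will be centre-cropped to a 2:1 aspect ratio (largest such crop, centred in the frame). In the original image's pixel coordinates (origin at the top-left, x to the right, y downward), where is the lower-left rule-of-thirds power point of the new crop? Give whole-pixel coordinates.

3815/1133 > 2/1, so the 2:1 crop keeps the full height 1133 and trims width to 1133 × 2/1 = 2266.00 px.
Left offset = (3815 − 2266.00)/2 = 774.50 px; top offset = 0.
Lower-left is one-third across and two-thirds down within the crop:
x = 774.50 + 1 × 2266.00/3 ≈ 1530; y = 0.00 + 2 × 1133.00/3 ≈ 755.

(1530, 755)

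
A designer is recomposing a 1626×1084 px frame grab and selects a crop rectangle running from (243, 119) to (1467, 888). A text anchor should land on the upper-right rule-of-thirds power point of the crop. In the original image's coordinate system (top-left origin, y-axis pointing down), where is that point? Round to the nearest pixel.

Crop width = 1467 − 243 = 1224 px; one third is 408.00 px.
Crop height = 888 − 119 = 769 px; one third is 256.33 px.
The upper-right point is two-thirds across and one-third down within the crop:
x = 243 + 2 × 408.00 ≈ 1059; y = 119 + 1 × 256.33 ≈ 375.

x = 1059 px, y = 375 px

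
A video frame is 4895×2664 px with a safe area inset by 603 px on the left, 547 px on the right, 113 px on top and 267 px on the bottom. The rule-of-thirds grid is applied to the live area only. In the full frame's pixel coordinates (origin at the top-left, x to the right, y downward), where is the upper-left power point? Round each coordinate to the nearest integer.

Content width = 4895 − 603 − 547 = 3745 px; content height = 2664 − 113 − 267 = 2284 px.
Upper-left is one-third across and one-third down within the live area.
x = 603 + 1 × 3745/3 = 603 + 1248.33 ≈ 1851
y = 113 + 1 × 2284/3 = 113 + 761.33 ≈ 874

x = 1851 px, y = 874 px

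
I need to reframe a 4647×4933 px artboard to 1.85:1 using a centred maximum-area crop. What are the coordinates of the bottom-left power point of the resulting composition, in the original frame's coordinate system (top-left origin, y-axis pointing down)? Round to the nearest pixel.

4647/4933 < 1.85/1, so the 1.85:1 crop keeps the full width 4647 and trims height to 4647 × 1/1.85 = 2511.89 px.
Top offset = (4933 − 2511.89)/2 = 1210.55 px; left offset = 0.
Bottom-left is one-third across and two-thirds down within the crop:
x = 0.00 + 1 × 4647.00/3 ≈ 1549; y = 1210.55 + 2 × 2511.89/3 ≈ 2885.

(1549, 2885)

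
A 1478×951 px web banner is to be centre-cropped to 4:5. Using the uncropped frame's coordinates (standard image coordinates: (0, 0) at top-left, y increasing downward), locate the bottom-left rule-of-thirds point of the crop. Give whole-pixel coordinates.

x = 612 px, y = 634 px

1478/951 > 4/5, so the 4:5 crop keeps the full height 951 and trims width to 951 × 4/5 = 760.80 px.
Left offset = (1478 − 760.80)/2 = 358.60 px; top offset = 0.
Bottom-left is one-third across and two-thirds down within the crop:
x = 358.60 + 1 × 760.80/3 ≈ 612; y = 0.00 + 2 × 951.00/3 ≈ 634.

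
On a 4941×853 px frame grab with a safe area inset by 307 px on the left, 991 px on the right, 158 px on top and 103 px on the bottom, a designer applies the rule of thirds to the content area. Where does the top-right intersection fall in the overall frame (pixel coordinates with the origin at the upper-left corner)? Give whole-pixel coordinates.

x = 2736 px, y = 355 px

Content width = 4941 − 307 − 991 = 3643 px; content height = 853 − 158 − 103 = 592 px.
Top-right is two-thirds across and one-third down within the content area.
x = 307 + 2 × 3643/3 = 307 + 2428.67 ≈ 2736
y = 158 + 1 × 592/3 = 158 + 197.33 ≈ 355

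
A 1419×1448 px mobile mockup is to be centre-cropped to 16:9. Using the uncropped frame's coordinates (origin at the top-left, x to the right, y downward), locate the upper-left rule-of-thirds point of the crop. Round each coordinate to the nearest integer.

1419/1448 < 16/9, so the 16:9 crop keeps the full width 1419 and trims height to 1419 × 9/16 = 798.19 px.
Top offset = (1448 − 798.19)/2 = 324.91 px; left offset = 0.
Upper-left is one-third across and one-third down within the crop:
x = 0.00 + 1 × 1419.00/3 ≈ 473; y = 324.91 + 1 × 798.19/3 ≈ 591.

x = 473 px, y = 591 px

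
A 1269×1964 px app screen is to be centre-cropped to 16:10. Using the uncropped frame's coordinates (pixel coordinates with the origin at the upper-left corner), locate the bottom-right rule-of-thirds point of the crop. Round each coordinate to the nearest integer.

1269/1964 < 16/10, so the 16:10 crop keeps the full width 1269 and trims height to 1269 × 10/16 = 793.12 px.
Top offset = (1964 − 793.12)/2 = 585.44 px; left offset = 0.
Bottom-right is two-thirds across and two-thirds down within the crop:
x = 0.00 + 2 × 1269.00/3 ≈ 846; y = 585.44 + 2 × 793.12/3 ≈ 1114.

x = 846 px, y = 1114 px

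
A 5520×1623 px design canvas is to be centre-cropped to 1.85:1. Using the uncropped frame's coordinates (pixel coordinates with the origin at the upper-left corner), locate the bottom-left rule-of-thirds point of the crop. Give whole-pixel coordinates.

x = 2260 px, y = 1082 px

5520/1623 > 1.85/1, so the 1.85:1 crop keeps the full height 1623 and trims width to 1623 × 1.85/1 = 3002.55 px.
Left offset = (5520 − 3002.55)/2 = 1258.72 px; top offset = 0.
Bottom-left is one-third across and two-thirds down within the crop:
x = 1258.72 + 1 × 3002.55/3 ≈ 2260; y = 0.00 + 2 × 1623.00/3 ≈ 1082.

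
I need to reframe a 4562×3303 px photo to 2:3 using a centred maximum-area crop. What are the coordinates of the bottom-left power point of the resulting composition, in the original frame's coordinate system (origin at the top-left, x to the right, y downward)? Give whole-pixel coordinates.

x = 1914 px, y = 2202 px

4562/3303 > 2/3, so the 2:3 crop keeps the full height 3303 and trims width to 3303 × 2/3 = 2202.00 px.
Left offset = (4562 − 2202.00)/2 = 1180.00 px; top offset = 0.
Bottom-left is one-third across and two-thirds down within the crop:
x = 1180.00 + 1 × 2202.00/3 ≈ 1914; y = 0.00 + 2 × 3303.00/3 ≈ 2202.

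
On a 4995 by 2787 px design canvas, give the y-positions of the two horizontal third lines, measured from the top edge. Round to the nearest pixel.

2787 / 3 = 929, so the horizontal lines sit at one and two thirds of 2787.

y = 929 px and y = 1858 px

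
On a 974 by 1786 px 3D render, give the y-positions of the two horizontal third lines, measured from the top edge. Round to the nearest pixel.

y = 595 px and y = 1191 px

1786 / 3 = 595.33, so the horizontal lines sit at one and two thirds of 1786.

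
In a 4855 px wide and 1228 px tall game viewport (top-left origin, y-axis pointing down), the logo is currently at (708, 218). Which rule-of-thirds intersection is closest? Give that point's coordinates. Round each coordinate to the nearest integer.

Third lines: x ∈ {1618, 3237}, y ∈ {409, 819}.
708 is closer to x = 1618; 218 is closer to y = 409.
So the nearest intersection is the upper-left power point.

x = 1618 px, y = 409 px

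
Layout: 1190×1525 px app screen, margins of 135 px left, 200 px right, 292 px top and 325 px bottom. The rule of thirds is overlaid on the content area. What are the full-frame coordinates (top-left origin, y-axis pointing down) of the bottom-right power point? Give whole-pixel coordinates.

Content width = 1190 − 135 − 200 = 855 px; content height = 1525 − 292 − 325 = 908 px.
Bottom-right is two-thirds across and two-thirds down within the content area.
x = 135 + 2 × 855/3 = 135 + 570.00 ≈ 705
y = 292 + 2 × 908/3 = 292 + 605.33 ≈ 897

(705, 897)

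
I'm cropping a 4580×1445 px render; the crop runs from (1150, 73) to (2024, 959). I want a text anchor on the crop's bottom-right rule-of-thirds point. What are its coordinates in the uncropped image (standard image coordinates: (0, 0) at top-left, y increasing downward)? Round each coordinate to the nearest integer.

Crop width = 2024 − 1150 = 874 px; one third is 291.33 px.
Crop height = 959 − 73 = 886 px; one third is 295.33 px.
The bottom-right point is two-thirds across and two-thirds down within the crop:
x = 1150 + 2 × 291.33 ≈ 1733; y = 73 + 2 × 295.33 ≈ 664.

(1733, 664)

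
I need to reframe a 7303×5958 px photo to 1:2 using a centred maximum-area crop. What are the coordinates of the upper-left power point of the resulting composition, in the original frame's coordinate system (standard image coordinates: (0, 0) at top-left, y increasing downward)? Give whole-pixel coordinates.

7303/5958 > 1/2, so the 1:2 crop keeps the full height 5958 and trims width to 5958 × 1/2 = 2979.00 px.
Left offset = (7303 − 2979.00)/2 = 2162.00 px; top offset = 0.
Upper-left is one-third across and one-third down within the crop:
x = 2162.00 + 1 × 2979.00/3 ≈ 3155; y = 0.00 + 1 × 5958.00/3 ≈ 1986.

(3155, 1986)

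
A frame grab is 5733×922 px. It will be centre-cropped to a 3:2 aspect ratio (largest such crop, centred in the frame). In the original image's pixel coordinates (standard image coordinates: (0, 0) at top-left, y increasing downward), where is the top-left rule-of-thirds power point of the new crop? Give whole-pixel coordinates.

5733/922 > 3/2, so the 3:2 crop keeps the full height 922 and trims width to 922 × 3/2 = 1383.00 px.
Left offset = (5733 − 1383.00)/2 = 2175.00 px; top offset = 0.
Top-left is one-third across and one-third down within the crop:
x = 2175.00 + 1 × 1383.00/3 ≈ 2636; y = 0.00 + 1 × 922.00/3 ≈ 307.

x = 2636 px, y = 307 px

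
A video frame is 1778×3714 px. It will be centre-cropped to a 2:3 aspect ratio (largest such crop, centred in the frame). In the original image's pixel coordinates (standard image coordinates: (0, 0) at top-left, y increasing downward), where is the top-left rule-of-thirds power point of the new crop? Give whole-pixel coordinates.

1778/3714 < 2/3, so the 2:3 crop keeps the full width 1778 and trims height to 1778 × 3/2 = 2667.00 px.
Top offset = (3714 − 2667.00)/2 = 523.50 px; left offset = 0.
Top-left is one-third across and one-third down within the crop:
x = 0.00 + 1 × 1778.00/3 ≈ 593; y = 523.50 + 1 × 2667.00/3 ≈ 1413.

(593, 1413)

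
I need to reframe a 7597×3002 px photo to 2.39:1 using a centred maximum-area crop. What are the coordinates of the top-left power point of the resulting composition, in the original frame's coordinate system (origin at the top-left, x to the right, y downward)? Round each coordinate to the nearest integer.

7597/3002 > 2.39/1, so the 2.39:1 crop keeps the full height 3002 and trims width to 3002 × 2.39/1 = 7174.78 px.
Left offset = (7597 − 7174.78)/2 = 211.11 px; top offset = 0.
Top-left is one-third across and one-third down within the crop:
x = 211.11 + 1 × 7174.78/3 ≈ 2603; y = 0.00 + 1 × 3002.00/3 ≈ 1001.

x = 2603 px, y = 1001 px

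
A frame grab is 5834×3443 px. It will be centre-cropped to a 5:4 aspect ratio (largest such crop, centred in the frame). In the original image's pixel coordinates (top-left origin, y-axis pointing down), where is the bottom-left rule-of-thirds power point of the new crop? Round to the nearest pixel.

(2200, 2295)

5834/3443 > 5/4, so the 5:4 crop keeps the full height 3443 and trims width to 3443 × 5/4 = 4303.75 px.
Left offset = (5834 − 4303.75)/2 = 765.12 px; top offset = 0.
Bottom-left is one-third across and two-thirds down within the crop:
x = 765.12 + 1 × 4303.75/3 ≈ 2200; y = 0.00 + 2 × 3443.00/3 ≈ 2295.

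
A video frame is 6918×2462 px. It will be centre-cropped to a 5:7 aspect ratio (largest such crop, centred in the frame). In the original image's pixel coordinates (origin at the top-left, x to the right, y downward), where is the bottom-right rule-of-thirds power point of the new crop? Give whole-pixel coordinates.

(3752, 1641)

6918/2462 > 5/7, so the 5:7 crop keeps the full height 2462 and trims width to 2462 × 5/7 = 1758.57 px.
Left offset = (6918 − 1758.57)/2 = 2579.71 px; top offset = 0.
Bottom-right is two-thirds across and two-thirds down within the crop:
x = 2579.71 + 2 × 1758.57/3 ≈ 3752; y = 0.00 + 2 × 2462.00/3 ≈ 1641.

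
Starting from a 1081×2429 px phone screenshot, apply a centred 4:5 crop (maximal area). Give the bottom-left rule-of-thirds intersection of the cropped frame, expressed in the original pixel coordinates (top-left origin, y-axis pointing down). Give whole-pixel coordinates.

1081/2429 < 4/5, so the 4:5 crop keeps the full width 1081 and trims height to 1081 × 5/4 = 1351.25 px.
Top offset = (2429 − 1351.25)/2 = 538.88 px; left offset = 0.
Bottom-left is one-third across and two-thirds down within the crop:
x = 0.00 + 1 × 1081.00/3 ≈ 360; y = 538.88 + 2 × 1351.25/3 ≈ 1440.

(360, 1440)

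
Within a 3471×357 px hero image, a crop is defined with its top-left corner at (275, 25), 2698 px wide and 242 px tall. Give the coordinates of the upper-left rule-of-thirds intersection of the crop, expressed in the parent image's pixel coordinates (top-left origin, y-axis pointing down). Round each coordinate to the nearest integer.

One third of the crop width 2698 is 899.33 px.
One third of the crop height 242 is 80.67 px.
The upper-left point is one-third across and one-third down within the crop:
x = 275 + 1 × 899.33 ≈ 1174; y = 25 + 1 × 80.67 ≈ 106.

x = 1174 px, y = 106 px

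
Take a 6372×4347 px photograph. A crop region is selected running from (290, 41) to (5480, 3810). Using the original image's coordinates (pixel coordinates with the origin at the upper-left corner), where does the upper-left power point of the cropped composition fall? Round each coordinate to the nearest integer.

Crop width = 5480 − 290 = 5190 px; one third is 1730.00 px.
Crop height = 3810 − 41 = 3769 px; one third is 1256.33 px.
The upper-left point is one-third across and one-third down within the crop:
x = 290 + 1 × 1730.00 ≈ 2020; y = 41 + 1 × 1256.33 ≈ 1297.

(2020, 1297)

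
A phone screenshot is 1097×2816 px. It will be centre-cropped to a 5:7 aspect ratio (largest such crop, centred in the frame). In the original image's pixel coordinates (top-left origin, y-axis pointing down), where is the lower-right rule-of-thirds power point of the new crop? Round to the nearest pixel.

1097/2816 < 5/7, so the 5:7 crop keeps the full width 1097 and trims height to 1097 × 7/5 = 1535.80 px.
Top offset = (2816 − 1535.80)/2 = 640.10 px; left offset = 0.
Lower-right is two-thirds across and two-thirds down within the crop:
x = 0.00 + 2 × 1097.00/3 ≈ 731; y = 640.10 + 2 × 1535.80/3 ≈ 1664.

(731, 1664)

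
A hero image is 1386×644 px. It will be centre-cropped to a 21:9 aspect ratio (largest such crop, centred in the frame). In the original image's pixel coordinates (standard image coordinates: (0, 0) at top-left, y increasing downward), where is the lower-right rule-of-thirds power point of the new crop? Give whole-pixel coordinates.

1386/644 < 21/9, so the 21:9 crop keeps the full width 1386 and trims height to 1386 × 9/21 = 594.00 px.
Top offset = (644 − 594.00)/2 = 25.00 px; left offset = 0.
Lower-right is two-thirds across and two-thirds down within the crop:
x = 0.00 + 2 × 1386.00/3 ≈ 924; y = 25.00 + 2 × 594.00/3 ≈ 421.

(924, 421)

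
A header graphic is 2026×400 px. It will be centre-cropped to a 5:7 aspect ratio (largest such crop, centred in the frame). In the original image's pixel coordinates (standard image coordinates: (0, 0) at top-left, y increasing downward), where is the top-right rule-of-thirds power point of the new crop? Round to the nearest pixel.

(1061, 133)

2026/400 > 5/7, so the 5:7 crop keeps the full height 400 and trims width to 400 × 5/7 = 285.71 px.
Left offset = (2026 − 285.71)/2 = 870.14 px; top offset = 0.
Top-right is two-thirds across and one-third down within the crop:
x = 870.14 + 2 × 285.71/3 ≈ 1061; y = 0.00 + 1 × 400.00/3 ≈ 133.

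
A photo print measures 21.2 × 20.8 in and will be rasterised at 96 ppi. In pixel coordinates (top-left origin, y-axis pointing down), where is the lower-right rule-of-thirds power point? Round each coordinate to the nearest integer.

x = 1357 px, y = 1331 px

In pixels the canvas is 21.2 × 96 = 2035.2 wide and 20.8 × 96 = 1996.8 tall.
The lower-right point is two-thirds across and two-thirds down:
x = 2 × 2035.2/3 ≈ 1357; y = 2 × 1996.8/3 ≈ 1331.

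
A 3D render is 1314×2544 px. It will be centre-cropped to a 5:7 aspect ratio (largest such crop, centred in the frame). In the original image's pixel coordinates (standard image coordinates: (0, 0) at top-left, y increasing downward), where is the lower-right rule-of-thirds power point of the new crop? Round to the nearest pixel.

(876, 1579)

1314/2544 < 5/7, so the 5:7 crop keeps the full width 1314 and trims height to 1314 × 7/5 = 1839.60 px.
Top offset = (2544 − 1839.60)/2 = 352.20 px; left offset = 0.
Lower-right is two-thirds across and two-thirds down within the crop:
x = 0.00 + 2 × 1314.00/3 ≈ 876; y = 352.20 + 2 × 1839.60/3 ≈ 1579.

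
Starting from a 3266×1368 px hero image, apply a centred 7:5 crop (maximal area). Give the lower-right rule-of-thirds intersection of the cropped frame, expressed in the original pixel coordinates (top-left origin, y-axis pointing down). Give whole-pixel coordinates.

3266/1368 > 7/5, so the 7:5 crop keeps the full height 1368 and trims width to 1368 × 7/5 = 1915.20 px.
Left offset = (3266 − 1915.20)/2 = 675.40 px; top offset = 0.
Lower-right is two-thirds across and two-thirds down within the crop:
x = 675.40 + 2 × 1915.20/3 ≈ 1952; y = 0.00 + 2 × 1368.00/3 ≈ 912.

(1952, 912)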